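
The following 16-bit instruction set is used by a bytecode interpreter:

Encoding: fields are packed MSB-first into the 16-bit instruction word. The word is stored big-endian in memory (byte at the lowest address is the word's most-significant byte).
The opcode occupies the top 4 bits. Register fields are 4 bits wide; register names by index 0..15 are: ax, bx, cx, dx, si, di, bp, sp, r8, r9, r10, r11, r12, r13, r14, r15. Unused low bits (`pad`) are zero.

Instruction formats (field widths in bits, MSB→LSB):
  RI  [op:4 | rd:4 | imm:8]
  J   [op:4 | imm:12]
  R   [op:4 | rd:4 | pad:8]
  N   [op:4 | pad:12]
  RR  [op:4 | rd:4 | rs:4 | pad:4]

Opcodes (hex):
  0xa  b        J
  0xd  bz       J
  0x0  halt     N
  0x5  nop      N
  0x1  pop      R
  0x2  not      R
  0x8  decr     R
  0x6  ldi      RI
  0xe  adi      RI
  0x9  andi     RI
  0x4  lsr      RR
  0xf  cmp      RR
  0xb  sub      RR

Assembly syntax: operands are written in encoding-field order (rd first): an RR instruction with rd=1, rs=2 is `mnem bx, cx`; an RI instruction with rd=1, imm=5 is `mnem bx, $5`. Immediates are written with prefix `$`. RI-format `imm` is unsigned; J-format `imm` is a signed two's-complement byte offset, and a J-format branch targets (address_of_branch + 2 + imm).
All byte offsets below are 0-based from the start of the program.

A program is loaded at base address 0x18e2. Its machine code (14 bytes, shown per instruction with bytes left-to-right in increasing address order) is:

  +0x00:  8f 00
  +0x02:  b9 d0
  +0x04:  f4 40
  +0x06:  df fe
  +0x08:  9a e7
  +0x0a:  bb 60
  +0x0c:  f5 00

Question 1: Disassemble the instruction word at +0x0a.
+0x0a: bb 60 ⇒ word 0xbb60 (big)
  top 4b → 0xb → sub [RR]
  rd: (w>>8)&0xf=0xb → r11
  rs: (w>>4)&0xf=0x6 → bp

sub r11, bp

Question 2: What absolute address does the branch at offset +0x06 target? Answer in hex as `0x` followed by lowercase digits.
+0x06: df fe ⇒ word 0xdffe (big)
  opcode bits[15:12]=0xd: bz/J
  imm: (w>>0)&0xfff=0xffe (s12→-2) → $-2
  target = base 0x18e2 + off 0x06 + 2 + imm -2 = 0x18e8

0x18e8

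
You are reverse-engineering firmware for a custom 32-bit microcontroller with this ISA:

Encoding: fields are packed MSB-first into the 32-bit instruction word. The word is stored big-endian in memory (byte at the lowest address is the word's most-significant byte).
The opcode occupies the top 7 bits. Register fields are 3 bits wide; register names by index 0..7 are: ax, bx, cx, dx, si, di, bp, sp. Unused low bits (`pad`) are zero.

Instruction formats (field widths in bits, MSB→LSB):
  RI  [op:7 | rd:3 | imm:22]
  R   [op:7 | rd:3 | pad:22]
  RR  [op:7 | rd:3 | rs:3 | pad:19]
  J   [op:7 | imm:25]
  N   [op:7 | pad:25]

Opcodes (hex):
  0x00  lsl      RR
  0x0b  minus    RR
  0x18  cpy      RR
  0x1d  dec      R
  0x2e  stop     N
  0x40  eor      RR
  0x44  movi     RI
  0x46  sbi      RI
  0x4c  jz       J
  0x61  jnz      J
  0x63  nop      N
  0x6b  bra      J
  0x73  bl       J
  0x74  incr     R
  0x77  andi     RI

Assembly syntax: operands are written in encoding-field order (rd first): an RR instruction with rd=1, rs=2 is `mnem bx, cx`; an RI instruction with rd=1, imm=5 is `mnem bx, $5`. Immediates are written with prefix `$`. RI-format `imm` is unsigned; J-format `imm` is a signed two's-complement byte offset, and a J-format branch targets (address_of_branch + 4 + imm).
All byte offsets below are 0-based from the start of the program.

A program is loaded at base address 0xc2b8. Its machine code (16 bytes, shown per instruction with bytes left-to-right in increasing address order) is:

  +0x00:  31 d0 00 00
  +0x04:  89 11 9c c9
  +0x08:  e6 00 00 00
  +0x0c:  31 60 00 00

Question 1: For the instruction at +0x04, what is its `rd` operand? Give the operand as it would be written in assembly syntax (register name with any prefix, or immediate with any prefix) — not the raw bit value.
@+04  big-endian(89 11 9c c9) = 0x89119cc9
  op=0x89119cc9>>25=0x44 ⇒ movi (RI)
  rd: (w>>22)&0x7=0x4 → si
  imm: (w>>0)&0x3fffff=0x119cc9 → $1154249

si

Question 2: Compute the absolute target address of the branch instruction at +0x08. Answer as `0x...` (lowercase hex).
0xc2c4

off 0x08: read e6 00 00 00 as big → 0xe6000000
  op=0xe6000000>>25=0x73 ⇒ bl (J)
  imm: (w>>0)&0x1ffffff=0x0 → $0
  target = base 0xc2b8 + off 0x08 + 4 + imm 0 = 0xc2c4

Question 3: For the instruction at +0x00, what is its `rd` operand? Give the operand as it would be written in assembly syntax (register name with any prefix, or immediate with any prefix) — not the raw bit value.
sp

@+00  big-endian(31 d0 00 00) = 0x31d00000
  opcode bits[31:25]=0x18: cpy/RR
  rd@[24:22]=0x7 ⇒ sp
  rs@[21:19]=0x2 ⇒ cx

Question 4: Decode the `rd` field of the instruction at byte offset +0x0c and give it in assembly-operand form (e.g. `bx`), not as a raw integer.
di

@+0c  big-endian(31 60 00 00) = 0x31600000
  op=0x31600000>>25=0x18 ⇒ cpy (RR)
  rd@[24:22]=0x5 ⇒ di
  rs@[21:19]=0x4 ⇒ si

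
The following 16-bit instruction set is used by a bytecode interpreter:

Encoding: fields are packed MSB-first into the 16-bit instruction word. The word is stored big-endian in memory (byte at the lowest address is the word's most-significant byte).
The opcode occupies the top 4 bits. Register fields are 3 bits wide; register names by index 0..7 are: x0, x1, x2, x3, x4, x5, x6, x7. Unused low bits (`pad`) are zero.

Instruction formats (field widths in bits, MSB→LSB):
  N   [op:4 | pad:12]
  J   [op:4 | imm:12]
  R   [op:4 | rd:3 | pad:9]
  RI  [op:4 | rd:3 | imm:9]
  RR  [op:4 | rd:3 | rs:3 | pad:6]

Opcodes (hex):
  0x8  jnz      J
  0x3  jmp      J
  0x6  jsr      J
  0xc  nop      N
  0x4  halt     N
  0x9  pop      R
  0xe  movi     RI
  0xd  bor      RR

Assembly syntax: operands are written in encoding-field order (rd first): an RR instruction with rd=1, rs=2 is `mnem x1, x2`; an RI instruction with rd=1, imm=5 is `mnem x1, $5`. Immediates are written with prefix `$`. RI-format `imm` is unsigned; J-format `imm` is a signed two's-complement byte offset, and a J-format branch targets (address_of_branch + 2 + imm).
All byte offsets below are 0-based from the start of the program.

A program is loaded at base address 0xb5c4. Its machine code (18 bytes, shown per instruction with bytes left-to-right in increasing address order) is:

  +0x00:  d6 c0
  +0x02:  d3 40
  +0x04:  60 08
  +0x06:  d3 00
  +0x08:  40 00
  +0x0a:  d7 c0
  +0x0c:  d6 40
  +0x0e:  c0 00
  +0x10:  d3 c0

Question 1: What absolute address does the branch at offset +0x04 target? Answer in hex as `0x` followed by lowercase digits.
0xb5d2

+0x04: 60 08 ⇒ word 0x6008 (big)
  op=0x6008>>12=0x6 ⇒ jsr (J)
  imm@[11:0]=0x8 ⇒ $8
  target = base 0xb5c4 + off 0x04 + 2 + imm 8 = 0xb5d2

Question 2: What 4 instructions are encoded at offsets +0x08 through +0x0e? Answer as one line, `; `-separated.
off 0x08: read 40 00 as big → 0x4000
  top 4b → 0x4 → halt [N]
off 0x0a: read d7 c0 as big → 0xd7c0
  top 4b → 0xd → bor [RR]
  [11:9] rd=3 = x3
  [8:6] rs=7 = x7
off 0x0c: read d6 40 as big → 0xd640
  top 4b → 0xd → bor [RR]
  [11:9] rd=3 = x3
  [8:6] rs=1 = x1
off 0x0e: read c0 00 as big → 0xc000
  top 4b → 0xc → nop [N]

halt; bor x3, x7; bor x3, x1; nop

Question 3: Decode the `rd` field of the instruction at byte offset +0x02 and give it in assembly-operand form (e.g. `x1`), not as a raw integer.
@+02  big-endian(d3 40) = 0xd340
  op=0xd340>>12=0xd ⇒ bor (RR)
  rd: (w>>9)&0x7=0x1 → x1
  rs: (w>>6)&0x7=0x5 → x5

x1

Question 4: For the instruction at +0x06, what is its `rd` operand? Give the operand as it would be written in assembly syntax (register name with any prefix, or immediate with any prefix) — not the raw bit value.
x1

off 0x06: read d3 00 as big → 0xd300
  top 4b → 0xd → bor [RR]
  rd@[11:9]=0x1 ⇒ x1
  rs@[8:6]=0x4 ⇒ x4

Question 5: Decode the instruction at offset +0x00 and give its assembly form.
bor x3, x3

+0x00: d6 c0 ⇒ word 0xd6c0 (big)
  top 4b → 0xd → bor [RR]
  rd: (w>>9)&0x7=0x3 → x3
  rs: (w>>6)&0x7=0x3 → x3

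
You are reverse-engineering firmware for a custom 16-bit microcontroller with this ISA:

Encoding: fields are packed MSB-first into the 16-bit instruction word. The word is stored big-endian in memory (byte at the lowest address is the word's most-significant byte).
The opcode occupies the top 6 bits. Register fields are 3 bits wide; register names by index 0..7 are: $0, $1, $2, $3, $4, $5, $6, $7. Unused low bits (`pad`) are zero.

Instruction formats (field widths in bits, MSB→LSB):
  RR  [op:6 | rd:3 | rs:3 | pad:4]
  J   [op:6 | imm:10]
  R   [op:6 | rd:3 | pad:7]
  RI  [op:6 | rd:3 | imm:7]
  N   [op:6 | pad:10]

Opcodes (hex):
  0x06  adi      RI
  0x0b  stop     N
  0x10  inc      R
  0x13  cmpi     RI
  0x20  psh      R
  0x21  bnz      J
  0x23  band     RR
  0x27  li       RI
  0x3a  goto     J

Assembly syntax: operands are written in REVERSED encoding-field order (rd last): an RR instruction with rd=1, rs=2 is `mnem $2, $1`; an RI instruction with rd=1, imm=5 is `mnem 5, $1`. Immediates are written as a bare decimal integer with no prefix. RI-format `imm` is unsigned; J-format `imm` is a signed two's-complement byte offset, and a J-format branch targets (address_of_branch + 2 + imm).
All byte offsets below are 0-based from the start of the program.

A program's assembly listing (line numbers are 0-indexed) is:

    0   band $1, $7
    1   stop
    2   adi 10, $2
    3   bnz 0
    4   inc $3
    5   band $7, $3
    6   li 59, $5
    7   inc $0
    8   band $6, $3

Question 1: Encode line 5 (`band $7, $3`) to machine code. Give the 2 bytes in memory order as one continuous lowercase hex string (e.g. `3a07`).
line 5 (band): pack op=0x23:6|rd=3:3|rs=7:3|pad=0:4 = 0x8df0; big→ 8d f0

8df0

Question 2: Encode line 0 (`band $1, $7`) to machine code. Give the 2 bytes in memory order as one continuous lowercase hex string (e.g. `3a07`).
0. band fields op=0x23:6|rd=7:3|rs=1:3|pad=0:4 → word 8f90h → 8f 90

8f90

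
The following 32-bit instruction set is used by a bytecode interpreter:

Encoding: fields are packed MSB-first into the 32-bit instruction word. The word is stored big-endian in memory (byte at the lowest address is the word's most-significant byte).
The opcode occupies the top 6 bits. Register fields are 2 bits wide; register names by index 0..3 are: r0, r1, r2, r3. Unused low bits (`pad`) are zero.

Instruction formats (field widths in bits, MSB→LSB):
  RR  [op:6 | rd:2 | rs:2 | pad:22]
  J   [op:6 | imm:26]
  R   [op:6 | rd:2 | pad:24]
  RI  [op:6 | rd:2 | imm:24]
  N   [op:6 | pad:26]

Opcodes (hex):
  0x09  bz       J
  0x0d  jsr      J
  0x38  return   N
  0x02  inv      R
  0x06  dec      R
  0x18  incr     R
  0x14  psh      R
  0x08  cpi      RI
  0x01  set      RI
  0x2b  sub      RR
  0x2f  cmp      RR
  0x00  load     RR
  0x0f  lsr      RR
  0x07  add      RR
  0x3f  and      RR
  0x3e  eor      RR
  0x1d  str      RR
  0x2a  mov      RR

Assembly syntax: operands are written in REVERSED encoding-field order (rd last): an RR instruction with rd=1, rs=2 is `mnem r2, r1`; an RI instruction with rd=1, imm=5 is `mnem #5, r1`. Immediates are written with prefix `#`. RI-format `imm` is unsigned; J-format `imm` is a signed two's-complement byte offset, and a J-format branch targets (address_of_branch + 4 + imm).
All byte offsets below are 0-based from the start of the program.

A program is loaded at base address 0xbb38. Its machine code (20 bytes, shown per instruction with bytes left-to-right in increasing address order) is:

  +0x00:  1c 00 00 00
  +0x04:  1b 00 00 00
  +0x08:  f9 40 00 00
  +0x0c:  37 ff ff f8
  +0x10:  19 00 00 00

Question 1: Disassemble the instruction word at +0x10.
dec r1

@+10  big-endian(19 00 00 00) = 0x19000000
  opcode bits[31:26]=0x6: dec/R
  [25:24] rd=1 = r1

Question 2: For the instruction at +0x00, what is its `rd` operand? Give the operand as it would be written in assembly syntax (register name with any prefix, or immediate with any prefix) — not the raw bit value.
r0

off 0x00: read 1c 00 00 00 as big → 0x1c000000
  op=0x1c000000>>26=0x7 ⇒ add (RR)
  rd@[25:24]=0x0 ⇒ r0
  rs@[23:22]=0x0 ⇒ r0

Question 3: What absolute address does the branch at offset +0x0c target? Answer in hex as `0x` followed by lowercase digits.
0xbb40

@+0c  big-endian(37 ff ff f8) = 0x37fffff8
  op=0x37fffff8>>26=0xd ⇒ jsr (J)
  imm@[25:0]=0x3fffff8 (s26→-8) ⇒ #-8
  target = base 0xbb38 + off 0x0c + 4 + imm -8 = 0xbb40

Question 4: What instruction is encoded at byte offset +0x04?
[04] 1b 00 00 00 → 0x1b000000
  op=0x1b000000>>26=0x6 ⇒ dec (R)
  rd@[25:24]=0x3 ⇒ r3

dec r3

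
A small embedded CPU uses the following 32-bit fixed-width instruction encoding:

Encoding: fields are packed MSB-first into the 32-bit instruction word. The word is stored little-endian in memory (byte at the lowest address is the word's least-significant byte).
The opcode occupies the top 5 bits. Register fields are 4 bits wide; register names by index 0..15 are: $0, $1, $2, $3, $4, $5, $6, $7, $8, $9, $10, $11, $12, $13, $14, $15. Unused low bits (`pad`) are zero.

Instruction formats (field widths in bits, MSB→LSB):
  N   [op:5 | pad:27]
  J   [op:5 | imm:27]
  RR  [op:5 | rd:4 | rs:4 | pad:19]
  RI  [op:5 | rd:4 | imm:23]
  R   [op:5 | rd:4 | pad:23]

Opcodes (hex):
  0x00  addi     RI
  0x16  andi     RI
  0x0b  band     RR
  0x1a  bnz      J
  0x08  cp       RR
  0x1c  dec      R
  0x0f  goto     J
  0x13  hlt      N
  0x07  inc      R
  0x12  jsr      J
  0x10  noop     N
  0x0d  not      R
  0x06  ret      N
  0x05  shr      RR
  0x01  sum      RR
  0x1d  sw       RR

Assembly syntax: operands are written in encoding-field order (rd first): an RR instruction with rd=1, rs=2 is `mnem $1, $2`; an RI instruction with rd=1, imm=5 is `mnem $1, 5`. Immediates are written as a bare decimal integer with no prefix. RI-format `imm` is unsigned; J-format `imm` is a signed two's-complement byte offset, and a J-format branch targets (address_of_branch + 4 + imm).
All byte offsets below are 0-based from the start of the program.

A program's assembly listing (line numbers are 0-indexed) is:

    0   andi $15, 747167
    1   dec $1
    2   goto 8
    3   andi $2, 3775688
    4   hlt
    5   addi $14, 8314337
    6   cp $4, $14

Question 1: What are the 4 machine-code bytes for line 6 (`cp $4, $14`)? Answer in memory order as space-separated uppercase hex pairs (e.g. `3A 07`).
6. cp fields op=0x8:5|rd=4:4|rs=14:4|pad=0:19 → word 42700000h → 00 00 70 42

00 00 70 42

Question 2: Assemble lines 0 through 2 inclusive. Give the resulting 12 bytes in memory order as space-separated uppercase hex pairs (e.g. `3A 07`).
9F 66 8B B7 00 00 80 E0 08 00 00 78

L0: andi op=0x16:5|rd=15:4|imm=747167:23 ⇒ 0xb78b669f ⇒ little 9f 66 8b b7
L1: dec op=0x1c:5|rd=1:4|pad=0:23 ⇒ 0xe0800000 ⇒ little 00 00 80 e0
L2: goto op=0xf:5|imm=8:27 ⇒ 0x78000008 ⇒ little 08 00 00 78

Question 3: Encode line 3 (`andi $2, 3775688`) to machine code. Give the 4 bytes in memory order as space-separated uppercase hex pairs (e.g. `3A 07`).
line 3 (andi): pack op=0x16:5|rd=2:4|imm=3775688:23 = 0xb1399cc8; little→ c8 9c 39 b1

C8 9C 39 B1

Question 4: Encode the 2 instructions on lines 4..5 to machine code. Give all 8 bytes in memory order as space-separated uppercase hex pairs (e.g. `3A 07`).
00 00 00 98 E1 DD 7E 07

4. hlt fields op=0x13:5|pad=0:27 → word 98000000h → 00 00 00 98
5. addi fields op=0x0:5|rd=14:4|imm=8314337:23 → word 077edde1h → e1 dd 7e 07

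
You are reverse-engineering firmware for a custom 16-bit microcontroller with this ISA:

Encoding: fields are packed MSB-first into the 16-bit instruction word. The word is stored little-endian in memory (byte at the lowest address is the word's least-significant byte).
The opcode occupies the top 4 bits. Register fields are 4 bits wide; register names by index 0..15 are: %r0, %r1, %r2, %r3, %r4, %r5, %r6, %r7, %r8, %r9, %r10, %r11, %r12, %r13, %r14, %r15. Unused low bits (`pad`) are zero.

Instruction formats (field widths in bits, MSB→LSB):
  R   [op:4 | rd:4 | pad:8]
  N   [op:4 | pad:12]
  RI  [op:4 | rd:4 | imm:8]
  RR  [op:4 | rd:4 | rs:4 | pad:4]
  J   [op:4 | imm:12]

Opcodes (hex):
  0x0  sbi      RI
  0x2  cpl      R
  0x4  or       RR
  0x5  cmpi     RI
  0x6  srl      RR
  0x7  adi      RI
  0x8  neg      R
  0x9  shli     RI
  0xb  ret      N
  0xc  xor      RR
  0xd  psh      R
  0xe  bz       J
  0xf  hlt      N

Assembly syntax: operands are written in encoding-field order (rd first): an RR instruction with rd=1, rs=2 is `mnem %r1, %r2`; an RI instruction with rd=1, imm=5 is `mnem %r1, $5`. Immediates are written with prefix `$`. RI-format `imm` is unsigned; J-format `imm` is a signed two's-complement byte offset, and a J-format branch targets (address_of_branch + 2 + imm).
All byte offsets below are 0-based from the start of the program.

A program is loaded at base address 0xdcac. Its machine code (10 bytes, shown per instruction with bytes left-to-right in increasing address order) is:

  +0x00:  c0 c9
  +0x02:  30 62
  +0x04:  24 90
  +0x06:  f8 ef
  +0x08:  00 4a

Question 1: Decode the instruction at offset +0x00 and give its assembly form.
xor %r9, %r12

+0x00: c0 c9 ⇒ word 0xc9c0 (little)
  op=0xc9c0>>12=0xc ⇒ xor (RR)
  rd: (w>>8)&0xf=0x9 → %r9
  rs: (w>>4)&0xf=0xc → %r12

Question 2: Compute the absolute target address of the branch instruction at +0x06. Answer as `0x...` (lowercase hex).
+0x06: f8 ef ⇒ word 0xeff8 (little)
  op=0xeff8>>12=0xe ⇒ bz (J)
  imm: (w>>0)&0xfff=0xff8 (s12→-8) → $-8
  target = base 0xdcac + off 0x06 + 2 + imm -8 = 0xdcac

0xdcac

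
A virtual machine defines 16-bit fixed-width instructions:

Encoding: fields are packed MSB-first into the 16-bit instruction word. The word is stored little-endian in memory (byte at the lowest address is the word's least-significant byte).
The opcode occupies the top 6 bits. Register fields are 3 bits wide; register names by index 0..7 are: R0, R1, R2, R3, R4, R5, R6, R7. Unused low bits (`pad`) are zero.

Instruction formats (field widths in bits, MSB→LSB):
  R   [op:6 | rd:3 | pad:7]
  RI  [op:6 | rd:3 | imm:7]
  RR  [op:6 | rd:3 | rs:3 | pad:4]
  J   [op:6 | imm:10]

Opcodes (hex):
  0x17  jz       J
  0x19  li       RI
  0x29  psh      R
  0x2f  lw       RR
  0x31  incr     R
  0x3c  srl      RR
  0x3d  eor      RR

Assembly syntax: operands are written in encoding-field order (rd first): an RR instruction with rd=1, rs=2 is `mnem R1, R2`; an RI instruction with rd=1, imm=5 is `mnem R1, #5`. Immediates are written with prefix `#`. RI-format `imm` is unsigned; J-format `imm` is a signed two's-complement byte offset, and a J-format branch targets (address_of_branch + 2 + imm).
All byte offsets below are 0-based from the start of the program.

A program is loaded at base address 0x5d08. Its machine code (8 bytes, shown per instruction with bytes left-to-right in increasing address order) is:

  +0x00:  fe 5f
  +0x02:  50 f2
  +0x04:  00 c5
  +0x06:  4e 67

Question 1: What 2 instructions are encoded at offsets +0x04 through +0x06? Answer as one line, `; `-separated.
@+04  little-endian(00 c5) = 0xc500
  op=0xc500>>10=0x31 ⇒ incr (R)
  rd@[9:7]=0x2 ⇒ R2
@+06  little-endian(4e 67) = 0x674e
  op=0x674e>>10=0x19 ⇒ li (RI)
  rd@[9:7]=0x6 ⇒ R6
  imm@[6:0]=0x4e ⇒ #78

incr R2; li R6, #78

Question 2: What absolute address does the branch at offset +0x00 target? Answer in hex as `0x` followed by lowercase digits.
+0x00: fe 5f ⇒ word 0x5ffe (little)
  top 6b → 0x17 → jz [J]
  [9:0] imm=1022 (s10→-2) = #-2
  target = base 0x5d08 + off 0x00 + 2 + imm -2 = 0x5d08

0x5d08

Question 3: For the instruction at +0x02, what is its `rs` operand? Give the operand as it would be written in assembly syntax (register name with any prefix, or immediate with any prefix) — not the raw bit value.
R5

off 0x02: read 50 f2 as little → 0xf250
  top 6b → 0x3c → srl [RR]
  [9:7] rd=4 = R4
  [6:4] rs=5 = R5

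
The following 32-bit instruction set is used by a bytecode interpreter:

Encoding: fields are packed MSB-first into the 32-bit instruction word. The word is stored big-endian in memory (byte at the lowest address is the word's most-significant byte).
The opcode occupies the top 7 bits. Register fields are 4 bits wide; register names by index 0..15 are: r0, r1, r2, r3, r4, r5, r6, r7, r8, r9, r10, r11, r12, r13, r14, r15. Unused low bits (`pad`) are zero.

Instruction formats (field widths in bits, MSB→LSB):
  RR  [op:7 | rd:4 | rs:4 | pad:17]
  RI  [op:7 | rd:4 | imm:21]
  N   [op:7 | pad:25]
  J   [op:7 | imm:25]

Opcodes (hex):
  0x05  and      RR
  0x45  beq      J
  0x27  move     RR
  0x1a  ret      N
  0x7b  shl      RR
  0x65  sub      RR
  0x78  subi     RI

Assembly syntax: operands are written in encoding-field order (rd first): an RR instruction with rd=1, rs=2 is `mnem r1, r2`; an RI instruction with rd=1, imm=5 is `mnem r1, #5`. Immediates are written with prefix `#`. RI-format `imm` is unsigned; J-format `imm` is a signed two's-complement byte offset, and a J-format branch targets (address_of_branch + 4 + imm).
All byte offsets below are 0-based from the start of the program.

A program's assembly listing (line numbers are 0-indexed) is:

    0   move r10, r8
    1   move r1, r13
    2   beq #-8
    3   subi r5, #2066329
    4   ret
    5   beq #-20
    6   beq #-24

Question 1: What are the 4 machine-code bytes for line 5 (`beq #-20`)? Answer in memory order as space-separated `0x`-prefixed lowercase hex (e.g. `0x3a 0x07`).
5. beq fields op=0x45:7|imm=-20:25 → word 8bffffech → 8b ff ff ec

0x8b 0xff 0xff 0xec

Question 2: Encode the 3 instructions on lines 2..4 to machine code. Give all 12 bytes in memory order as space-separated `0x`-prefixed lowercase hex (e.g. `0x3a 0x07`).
0x8b 0xff 0xff 0xf8 0xf0 0xbf 0x87 0x99 0x34 0x00 0x00 0x00

L2: beq op=0x45:7|imm=-8:25 ⇒ 0x8bfffff8 ⇒ big 8b ff ff f8
L3: subi op=0x78:7|rd=5:4|imm=2066329:21 ⇒ 0xf0bf8799 ⇒ big f0 bf 87 99
L4: ret op=0x1a:7|pad=0:25 ⇒ 0x34000000 ⇒ big 34 00 00 00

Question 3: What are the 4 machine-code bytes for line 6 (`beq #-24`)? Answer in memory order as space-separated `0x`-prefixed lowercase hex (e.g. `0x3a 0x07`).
0x8b 0xff 0xff 0xe8

line 6 (beq): pack op=0x45:7|imm=-24:25 = 0x8bffffe8; big→ 8b ff ff e8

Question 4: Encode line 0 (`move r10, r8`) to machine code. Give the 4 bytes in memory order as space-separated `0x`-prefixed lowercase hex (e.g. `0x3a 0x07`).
0x4f 0x50 0x00 0x00

0. move fields op=0x27:7|rd=10:4|rs=8:4|pad=0:17 → word 4f500000h → 4f 50 00 00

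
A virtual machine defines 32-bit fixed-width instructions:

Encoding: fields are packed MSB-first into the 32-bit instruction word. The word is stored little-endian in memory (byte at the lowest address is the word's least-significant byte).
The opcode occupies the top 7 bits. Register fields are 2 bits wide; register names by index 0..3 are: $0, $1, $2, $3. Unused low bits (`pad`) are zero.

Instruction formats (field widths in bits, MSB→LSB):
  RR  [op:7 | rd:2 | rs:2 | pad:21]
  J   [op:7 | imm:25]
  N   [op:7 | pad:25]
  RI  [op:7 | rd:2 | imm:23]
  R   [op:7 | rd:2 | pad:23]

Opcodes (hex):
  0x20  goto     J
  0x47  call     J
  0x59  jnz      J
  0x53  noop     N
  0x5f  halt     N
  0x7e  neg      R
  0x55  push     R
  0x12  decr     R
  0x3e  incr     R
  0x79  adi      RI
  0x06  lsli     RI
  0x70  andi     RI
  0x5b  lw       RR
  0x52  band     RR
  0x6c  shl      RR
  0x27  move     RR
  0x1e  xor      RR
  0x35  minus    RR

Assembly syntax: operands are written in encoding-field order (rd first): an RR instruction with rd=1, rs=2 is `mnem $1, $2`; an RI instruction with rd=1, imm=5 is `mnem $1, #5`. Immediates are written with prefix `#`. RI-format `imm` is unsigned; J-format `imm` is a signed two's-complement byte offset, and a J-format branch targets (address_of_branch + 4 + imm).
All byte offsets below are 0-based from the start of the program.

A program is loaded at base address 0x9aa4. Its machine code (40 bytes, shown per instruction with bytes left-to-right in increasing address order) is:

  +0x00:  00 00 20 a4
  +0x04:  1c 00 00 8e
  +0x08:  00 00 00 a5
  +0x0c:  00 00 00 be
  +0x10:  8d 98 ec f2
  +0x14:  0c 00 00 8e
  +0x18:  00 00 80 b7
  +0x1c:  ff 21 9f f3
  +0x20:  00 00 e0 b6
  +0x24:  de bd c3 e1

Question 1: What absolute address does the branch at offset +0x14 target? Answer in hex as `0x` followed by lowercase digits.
@+14  little-endian(0c 00 00 8e) = 0x8e00000c
  opcode bits[31:25]=0x47: call/J
  [24:0] imm=12 = #12
  target = base 0x9aa4 + off 0x14 + 4 + imm 12 = 0x9ac8

0x9ac8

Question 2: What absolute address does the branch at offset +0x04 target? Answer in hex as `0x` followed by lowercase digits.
off 0x04: read 1c 00 00 8e as little → 0x8e00001c
  op=0x8e00001c>>25=0x47 ⇒ call (J)
  [24:0] imm=28 = #28
  target = base 0x9aa4 + off 0x04 + 4 + imm 28 = 0x9ac8

0x9ac8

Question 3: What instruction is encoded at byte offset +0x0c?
[0c] 00 00 00 be → 0xbe000000
  opcode bits[31:25]=0x5f: halt/N

halt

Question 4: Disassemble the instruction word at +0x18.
lw $3, $0

+0x18: 00 00 80 b7 ⇒ word 0xb7800000 (little)
  opcode bits[31:25]=0x5b: lw/RR
  rd: (w>>23)&0x3=0x3 → $3
  rs: (w>>21)&0x3=0x0 → $0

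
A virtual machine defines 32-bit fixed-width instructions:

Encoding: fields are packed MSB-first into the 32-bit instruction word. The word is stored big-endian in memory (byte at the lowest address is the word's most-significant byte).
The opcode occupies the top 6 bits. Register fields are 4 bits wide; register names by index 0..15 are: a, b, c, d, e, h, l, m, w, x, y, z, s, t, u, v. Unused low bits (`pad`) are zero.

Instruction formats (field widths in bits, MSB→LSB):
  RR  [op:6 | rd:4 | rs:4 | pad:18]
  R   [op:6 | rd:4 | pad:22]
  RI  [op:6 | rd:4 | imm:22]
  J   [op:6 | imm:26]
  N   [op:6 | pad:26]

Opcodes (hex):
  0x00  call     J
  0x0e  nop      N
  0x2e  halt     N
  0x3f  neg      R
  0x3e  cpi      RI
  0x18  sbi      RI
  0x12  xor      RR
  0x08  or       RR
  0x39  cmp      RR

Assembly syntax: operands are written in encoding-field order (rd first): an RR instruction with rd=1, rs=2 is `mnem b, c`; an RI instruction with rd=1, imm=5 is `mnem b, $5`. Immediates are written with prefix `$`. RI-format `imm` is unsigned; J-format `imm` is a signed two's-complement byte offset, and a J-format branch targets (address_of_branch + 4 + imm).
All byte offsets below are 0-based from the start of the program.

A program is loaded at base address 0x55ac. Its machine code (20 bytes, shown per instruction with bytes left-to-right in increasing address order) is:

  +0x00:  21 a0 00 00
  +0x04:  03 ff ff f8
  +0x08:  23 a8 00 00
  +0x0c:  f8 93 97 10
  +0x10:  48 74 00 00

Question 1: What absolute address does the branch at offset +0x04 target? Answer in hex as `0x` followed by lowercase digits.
0x55ac

+0x04: 03 ff ff f8 ⇒ word 0x03fffff8 (big)
  opcode bits[31:26]=0x0: call/J
  [25:0] imm=67108856 (s26→-8) = $-8
  target = base 0x55ac + off 0x04 + 4 + imm -8 = 0x55ac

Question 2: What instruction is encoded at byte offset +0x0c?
cpi c, $1283856

[0c] f8 93 97 10 → 0xf8939710
  opcode bits[31:26]=0x3e: cpi/RI
  [25:22] rd=2 = c
  [21:0] imm=1283856 = $1283856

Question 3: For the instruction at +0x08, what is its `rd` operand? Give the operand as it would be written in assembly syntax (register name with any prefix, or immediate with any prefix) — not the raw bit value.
off 0x08: read 23 a8 00 00 as big → 0x23a80000
  opcode bits[31:26]=0x8: or/RR
  rd: (w>>22)&0xf=0xe → u
  rs: (w>>18)&0xf=0xa → y

u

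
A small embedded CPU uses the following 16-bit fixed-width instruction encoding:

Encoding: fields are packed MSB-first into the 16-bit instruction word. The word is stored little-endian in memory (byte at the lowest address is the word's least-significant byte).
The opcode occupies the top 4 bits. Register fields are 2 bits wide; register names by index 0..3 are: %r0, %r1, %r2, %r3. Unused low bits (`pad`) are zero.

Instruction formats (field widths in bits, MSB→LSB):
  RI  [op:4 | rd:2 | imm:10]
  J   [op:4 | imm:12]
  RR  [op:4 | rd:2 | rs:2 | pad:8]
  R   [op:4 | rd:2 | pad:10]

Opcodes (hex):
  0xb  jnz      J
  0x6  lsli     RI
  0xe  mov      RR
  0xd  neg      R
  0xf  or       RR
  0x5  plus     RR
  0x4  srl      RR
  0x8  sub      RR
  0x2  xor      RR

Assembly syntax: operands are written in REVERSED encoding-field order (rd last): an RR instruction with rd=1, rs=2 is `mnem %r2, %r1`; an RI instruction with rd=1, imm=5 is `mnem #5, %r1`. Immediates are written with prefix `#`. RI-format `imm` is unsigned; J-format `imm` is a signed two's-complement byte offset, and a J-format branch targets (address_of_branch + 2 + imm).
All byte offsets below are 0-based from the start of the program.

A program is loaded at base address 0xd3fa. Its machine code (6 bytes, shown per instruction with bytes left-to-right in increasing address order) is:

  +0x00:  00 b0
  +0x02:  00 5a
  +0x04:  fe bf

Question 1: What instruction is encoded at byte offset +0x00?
jnz #0

[00] 00 b0 → 0xb000
  op=0xb000>>12=0xb ⇒ jnz (J)
  [11:0] imm=0 = #0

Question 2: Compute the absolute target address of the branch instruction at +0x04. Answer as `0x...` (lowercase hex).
@+04  little-endian(fe bf) = 0xbffe
  op=0xbffe>>12=0xb ⇒ jnz (J)
  imm@[11:0]=0xffe (s12→-2) ⇒ #-2
  target = base 0xd3fa + off 0x04 + 2 + imm -2 = 0xd3fe

0xd3fe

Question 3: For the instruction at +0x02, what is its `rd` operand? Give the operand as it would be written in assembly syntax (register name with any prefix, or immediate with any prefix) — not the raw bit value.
%r2

+0x02: 00 5a ⇒ word 0x5a00 (little)
  op=0x5a00>>12=0x5 ⇒ plus (RR)
  rd@[11:10]=0x2 ⇒ %r2
  rs@[9:8]=0x2 ⇒ %r2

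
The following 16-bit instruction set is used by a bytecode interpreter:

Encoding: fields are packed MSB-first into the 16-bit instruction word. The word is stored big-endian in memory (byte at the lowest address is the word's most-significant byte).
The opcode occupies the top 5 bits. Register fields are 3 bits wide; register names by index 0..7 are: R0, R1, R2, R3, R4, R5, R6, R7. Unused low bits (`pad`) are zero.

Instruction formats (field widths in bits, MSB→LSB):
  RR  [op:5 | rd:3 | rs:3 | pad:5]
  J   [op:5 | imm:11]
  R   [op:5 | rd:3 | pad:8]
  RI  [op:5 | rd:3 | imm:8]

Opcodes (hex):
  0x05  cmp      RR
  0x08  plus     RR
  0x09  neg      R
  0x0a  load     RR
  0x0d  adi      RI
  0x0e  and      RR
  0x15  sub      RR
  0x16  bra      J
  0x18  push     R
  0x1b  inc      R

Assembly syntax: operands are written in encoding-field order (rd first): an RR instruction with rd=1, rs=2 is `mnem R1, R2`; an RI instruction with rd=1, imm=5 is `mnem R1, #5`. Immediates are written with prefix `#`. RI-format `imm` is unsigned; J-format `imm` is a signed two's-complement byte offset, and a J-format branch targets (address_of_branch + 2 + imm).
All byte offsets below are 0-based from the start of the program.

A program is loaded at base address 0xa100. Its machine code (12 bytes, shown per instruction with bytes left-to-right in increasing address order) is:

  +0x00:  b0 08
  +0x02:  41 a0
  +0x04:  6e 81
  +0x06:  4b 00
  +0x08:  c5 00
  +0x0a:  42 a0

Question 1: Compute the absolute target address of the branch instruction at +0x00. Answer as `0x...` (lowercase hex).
@+00  big-endian(b0 08) = 0xb008
  op=0xb008>>11=0x16 ⇒ bra (J)
  imm: (w>>0)&0x7ff=0x8 → #8
  target = base 0xa100 + off 0x00 + 2 + imm 8 = 0xa10a

0xa10a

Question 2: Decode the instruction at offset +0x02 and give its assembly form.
plus R1, R5

[02] 41 a0 → 0x41a0
  op=0x41a0>>11=0x8 ⇒ plus (RR)
  rd: (w>>8)&0x7=0x1 → R1
  rs: (w>>5)&0x7=0x5 → R5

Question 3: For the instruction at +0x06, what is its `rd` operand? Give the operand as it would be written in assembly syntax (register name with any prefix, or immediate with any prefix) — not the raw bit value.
[06] 4b 00 → 0x4b00
  opcode bits[15:11]=0x9: neg/R
  rd: (w>>8)&0x7=0x3 → R3

R3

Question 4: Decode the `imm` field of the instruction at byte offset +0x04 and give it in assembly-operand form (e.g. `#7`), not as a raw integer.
#129

@+04  big-endian(6e 81) = 0x6e81
  op=0x6e81>>11=0xd ⇒ adi (RI)
  rd: (w>>8)&0x7=0x6 → R6
  imm: (w>>0)&0xff=0x81 → #129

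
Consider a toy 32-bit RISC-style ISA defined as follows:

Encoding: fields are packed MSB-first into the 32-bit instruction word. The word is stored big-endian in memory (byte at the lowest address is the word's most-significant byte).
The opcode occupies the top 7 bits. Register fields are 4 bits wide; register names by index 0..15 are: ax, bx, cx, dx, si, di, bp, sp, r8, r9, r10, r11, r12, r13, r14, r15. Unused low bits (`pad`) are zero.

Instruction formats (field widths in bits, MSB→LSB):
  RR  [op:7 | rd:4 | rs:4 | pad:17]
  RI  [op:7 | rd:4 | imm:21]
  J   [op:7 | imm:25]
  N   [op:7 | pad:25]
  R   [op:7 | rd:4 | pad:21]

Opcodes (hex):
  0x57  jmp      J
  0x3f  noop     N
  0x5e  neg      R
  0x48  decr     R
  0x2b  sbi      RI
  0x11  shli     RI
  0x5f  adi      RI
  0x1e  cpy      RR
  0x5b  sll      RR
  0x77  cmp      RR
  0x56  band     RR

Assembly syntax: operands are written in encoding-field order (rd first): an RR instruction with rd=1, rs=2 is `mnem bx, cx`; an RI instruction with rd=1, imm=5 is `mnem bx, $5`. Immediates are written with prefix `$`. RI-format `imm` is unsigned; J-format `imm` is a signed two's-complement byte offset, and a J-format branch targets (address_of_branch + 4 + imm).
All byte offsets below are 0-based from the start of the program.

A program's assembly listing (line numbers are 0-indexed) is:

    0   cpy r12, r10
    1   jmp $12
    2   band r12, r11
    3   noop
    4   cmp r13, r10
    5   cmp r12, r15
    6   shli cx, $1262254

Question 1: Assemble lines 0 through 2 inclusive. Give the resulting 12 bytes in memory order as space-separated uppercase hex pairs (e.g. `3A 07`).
line 0 (cpy): pack op=0x1e:7|rd=12:4|rs=10:4|pad=0:17 = 0x3d940000; big→ 3d 94 00 00
line 1 (jmp): pack op=0x57:7|imm=12:25 = 0xae00000c; big→ ae 00 00 0c
line 2 (band): pack op=0x56:7|rd=12:4|rs=11:4|pad=0:17 = 0xad960000; big→ ad 96 00 00

3D 94 00 00 AE 00 00 0C AD 96 00 00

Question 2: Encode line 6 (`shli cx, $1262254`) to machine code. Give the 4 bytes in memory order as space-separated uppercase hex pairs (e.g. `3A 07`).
line 6 (shli): pack op=0x11:7|rd=2:4|imm=1262254:21 = 0x225342ae; big→ 22 53 42 ae

22 53 42 AE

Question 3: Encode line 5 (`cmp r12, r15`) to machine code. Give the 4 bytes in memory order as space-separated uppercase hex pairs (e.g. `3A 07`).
EF 9E 00 00

line 5 (cmp): pack op=0x77:7|rd=12:4|rs=15:4|pad=0:17 = 0xef9e0000; big→ ef 9e 00 00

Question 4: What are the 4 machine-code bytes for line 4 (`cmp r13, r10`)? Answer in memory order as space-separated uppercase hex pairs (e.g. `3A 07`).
L4: cmp op=0x77:7|rd=13:4|rs=10:4|pad=0:17 ⇒ 0xefb40000 ⇒ big ef b4 00 00

EF B4 00 00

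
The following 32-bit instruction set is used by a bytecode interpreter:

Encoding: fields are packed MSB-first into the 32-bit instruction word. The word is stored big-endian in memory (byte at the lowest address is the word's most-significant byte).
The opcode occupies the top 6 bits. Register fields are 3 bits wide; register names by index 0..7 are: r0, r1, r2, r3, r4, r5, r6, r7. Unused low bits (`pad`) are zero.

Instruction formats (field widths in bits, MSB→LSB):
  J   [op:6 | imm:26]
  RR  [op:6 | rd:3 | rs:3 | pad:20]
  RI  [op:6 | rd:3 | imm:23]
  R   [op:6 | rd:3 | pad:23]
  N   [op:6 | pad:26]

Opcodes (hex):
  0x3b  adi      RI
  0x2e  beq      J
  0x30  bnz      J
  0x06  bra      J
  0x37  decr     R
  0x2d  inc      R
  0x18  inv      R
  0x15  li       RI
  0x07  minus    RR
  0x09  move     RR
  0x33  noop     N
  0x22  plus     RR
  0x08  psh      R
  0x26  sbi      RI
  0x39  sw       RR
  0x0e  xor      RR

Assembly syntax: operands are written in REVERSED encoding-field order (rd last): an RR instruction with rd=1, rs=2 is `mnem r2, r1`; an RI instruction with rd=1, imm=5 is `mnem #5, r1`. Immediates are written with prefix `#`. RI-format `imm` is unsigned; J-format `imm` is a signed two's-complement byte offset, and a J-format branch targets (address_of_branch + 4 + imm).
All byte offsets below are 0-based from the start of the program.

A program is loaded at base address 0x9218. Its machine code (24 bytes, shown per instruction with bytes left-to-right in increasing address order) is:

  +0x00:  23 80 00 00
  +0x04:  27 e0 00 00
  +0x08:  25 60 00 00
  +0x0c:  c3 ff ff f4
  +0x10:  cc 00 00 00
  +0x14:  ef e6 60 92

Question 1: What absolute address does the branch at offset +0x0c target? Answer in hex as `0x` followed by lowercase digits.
+0x0c: c3 ff ff f4 ⇒ word 0xc3fffff4 (big)
  opcode bits[31:26]=0x30: bnz/J
  imm@[25:0]=0x3fffff4 (s26→-12) ⇒ #-12
  target = base 0x9218 + off 0x0c + 4 + imm -12 = 0x921c

0x921c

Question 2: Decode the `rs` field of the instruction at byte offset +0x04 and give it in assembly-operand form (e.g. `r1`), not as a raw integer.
r6

+0x04: 27 e0 00 00 ⇒ word 0x27e00000 (big)
  op=0x27e00000>>26=0x9 ⇒ move (RR)
  [25:23] rd=7 = r7
  [22:20] rs=6 = r6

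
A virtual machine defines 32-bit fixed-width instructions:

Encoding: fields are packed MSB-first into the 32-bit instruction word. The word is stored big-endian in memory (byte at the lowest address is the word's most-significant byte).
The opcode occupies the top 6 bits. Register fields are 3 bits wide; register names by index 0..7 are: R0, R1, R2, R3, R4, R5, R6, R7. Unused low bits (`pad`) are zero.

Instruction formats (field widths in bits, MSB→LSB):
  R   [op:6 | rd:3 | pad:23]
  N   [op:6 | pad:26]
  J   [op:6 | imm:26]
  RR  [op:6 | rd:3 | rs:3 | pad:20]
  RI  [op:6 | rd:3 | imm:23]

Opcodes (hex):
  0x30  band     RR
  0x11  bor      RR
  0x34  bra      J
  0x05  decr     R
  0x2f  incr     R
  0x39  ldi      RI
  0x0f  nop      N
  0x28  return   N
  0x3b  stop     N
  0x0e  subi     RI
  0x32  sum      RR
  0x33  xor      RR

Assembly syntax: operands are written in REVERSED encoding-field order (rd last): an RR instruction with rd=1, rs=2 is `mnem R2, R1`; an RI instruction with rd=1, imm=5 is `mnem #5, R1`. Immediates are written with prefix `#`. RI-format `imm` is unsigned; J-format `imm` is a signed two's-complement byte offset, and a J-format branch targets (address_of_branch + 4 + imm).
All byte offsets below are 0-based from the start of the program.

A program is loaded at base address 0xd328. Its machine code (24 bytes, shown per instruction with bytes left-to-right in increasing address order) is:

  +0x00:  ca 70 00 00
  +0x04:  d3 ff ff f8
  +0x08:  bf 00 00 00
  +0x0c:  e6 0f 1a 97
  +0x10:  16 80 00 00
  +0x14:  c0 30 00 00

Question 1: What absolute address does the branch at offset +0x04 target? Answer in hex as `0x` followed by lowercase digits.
[04] d3 ff ff f8 → 0xd3fffff8
  op=0xd3fffff8>>26=0x34 ⇒ bra (J)
  imm: (w>>0)&0x3ffffff=0x3fffff8 (s26→-8) → #-8
  target = base 0xd328 + off 0x04 + 4 + imm -8 = 0xd328

0xd328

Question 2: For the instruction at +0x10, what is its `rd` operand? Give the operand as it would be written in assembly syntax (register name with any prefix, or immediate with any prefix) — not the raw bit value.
@+10  big-endian(16 80 00 00) = 0x16800000
  opcode bits[31:26]=0x5: decr/R
  rd: (w>>23)&0x7=0x5 → R5

R5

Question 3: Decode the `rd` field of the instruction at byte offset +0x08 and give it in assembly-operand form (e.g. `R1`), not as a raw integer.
R6

off 0x08: read bf 00 00 00 as big → 0xbf000000
  opcode bits[31:26]=0x2f: incr/R
  rd: (w>>23)&0x7=0x6 → R6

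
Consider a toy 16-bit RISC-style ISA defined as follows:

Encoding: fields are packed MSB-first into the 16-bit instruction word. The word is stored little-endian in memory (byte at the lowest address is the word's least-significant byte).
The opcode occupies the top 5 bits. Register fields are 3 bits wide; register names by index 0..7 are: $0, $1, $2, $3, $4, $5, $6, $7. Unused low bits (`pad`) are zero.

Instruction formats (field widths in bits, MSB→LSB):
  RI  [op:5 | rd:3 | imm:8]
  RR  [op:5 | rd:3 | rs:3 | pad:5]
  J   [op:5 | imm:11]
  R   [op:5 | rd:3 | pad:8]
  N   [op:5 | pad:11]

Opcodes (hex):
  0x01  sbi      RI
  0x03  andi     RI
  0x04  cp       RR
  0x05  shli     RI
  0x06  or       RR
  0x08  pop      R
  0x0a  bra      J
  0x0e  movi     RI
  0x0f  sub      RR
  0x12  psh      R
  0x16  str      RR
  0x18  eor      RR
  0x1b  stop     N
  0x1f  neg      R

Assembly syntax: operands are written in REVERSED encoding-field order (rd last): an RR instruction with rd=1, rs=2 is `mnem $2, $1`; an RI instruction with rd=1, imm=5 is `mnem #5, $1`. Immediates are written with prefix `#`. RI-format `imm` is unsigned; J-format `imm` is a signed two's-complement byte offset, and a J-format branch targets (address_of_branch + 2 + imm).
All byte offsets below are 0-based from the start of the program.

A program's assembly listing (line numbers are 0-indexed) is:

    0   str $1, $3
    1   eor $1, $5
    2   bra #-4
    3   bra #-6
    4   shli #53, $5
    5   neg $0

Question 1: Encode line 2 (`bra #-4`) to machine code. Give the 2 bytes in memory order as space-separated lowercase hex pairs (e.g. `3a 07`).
L2: bra op=0xa:5|imm=-4:11 ⇒ 0x57fc ⇒ little fc 57

fc 57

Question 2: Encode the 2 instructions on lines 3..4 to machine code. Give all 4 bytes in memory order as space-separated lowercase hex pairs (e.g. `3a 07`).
line 3 (bra): pack op=0xa:5|imm=-6:11 = 0x57fa; little→ fa 57
line 4 (shli): pack op=0x5:5|rd=5:3|imm=53:8 = 0x2d35; little→ 35 2d

fa 57 35 2d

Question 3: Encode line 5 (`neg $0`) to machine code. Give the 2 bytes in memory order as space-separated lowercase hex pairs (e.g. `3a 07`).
line 5 (neg): pack op=0x1f:5|rd=0:3|pad=0:8 = 0xf800; little→ 00 f8

00 f8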